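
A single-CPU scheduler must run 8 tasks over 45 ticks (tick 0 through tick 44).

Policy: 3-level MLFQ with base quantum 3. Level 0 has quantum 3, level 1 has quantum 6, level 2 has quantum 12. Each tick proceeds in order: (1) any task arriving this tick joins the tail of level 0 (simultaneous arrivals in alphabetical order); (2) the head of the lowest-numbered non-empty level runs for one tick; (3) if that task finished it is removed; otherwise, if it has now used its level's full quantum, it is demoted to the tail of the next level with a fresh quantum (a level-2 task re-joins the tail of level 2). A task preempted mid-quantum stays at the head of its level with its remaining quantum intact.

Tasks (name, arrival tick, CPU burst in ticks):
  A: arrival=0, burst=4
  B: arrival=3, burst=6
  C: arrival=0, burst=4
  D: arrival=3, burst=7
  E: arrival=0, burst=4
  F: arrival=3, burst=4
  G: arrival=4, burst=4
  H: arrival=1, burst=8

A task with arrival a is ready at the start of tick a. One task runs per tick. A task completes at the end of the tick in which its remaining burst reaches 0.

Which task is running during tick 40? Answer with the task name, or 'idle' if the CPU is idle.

running at tick 40 = G

t=0: L0/L1/L2 = ACE/-/- → run A
t=1: L0/L1/L2 = ACEH/-/- → run A
t=2: L0/L1/L2 = ACEH/-/- → run A
t=3: L0/L1/L2 = CEHBDF/A/- → run C
t=4: L0/L1/L2 = CEHBDFG/A/- → run C
t=5: L0/L1/L2 = CEHBDFG/A/- → run C
t=6: L0/L1/L2 = EHBDFG/AC/- → run E
t=7: L0/L1/L2 = EHBDFG/AC/- → run E
t=8: L0/L1/L2 = EHBDFG/AC/- → run E
t=9: L0/L1/L2 = HBDFG/ACE/- → run H
t=10: L0/L1/L2 = HBDFG/ACE/- → run H
t=11: L0/L1/L2 = HBDFG/ACE/- → run H
t=12: L0/L1/L2 = BDFG/ACEH/- → run B
t=13: L0/L1/L2 = BDFG/ACEH/- → run B
t=14: L0/L1/L2 = BDFG/ACEH/- → run B
t=15: L0/L1/L2 = DFG/ACEHB/- → run D
t=16: L0/L1/L2 = DFG/ACEHB/- → run D
t=17: L0/L1/L2 = DFG/ACEHB/- → run D
t=18: L0/L1/L2 = FG/ACEHBD/- → run F
t=19: L0/L1/L2 = FG/ACEHBD/- → run F
t=20: L0/L1/L2 = FG/ACEHBD/- → run F
t=21: L0/L1/L2 = G/ACEHBDF/- → run G
t=22: L0/L1/L2 = G/ACEHBDF/- → run G
t=23: L0/L1/L2 = G/ACEHBDF/- → run G
t=24: L0/L1/L2 = -/ACEHBDFG/- → run A
t=25: L0/L1/L2 = -/CEHBDFG/- → run C
t=26: L0/L1/L2 = -/EHBDFG/- → run E
t=27: L0/L1/L2 = -/HBDFG/- → run H
t=28: L0/L1/L2 = -/HBDFG/- → run H
t=29: L0/L1/L2 = -/HBDFG/- → run H
t=30: L0/L1/L2 = -/HBDFG/- → run H
t=31: L0/L1/L2 = -/HBDFG/- → run H
t=32: L0/L1/L2 = -/BDFG/- → run B
t=33: L0/L1/L2 = -/BDFG/- → run B
t=34: L0/L1/L2 = -/BDFG/- → run B
t=35: L0/L1/L2 = -/DFG/- → run D
t=36: L0/L1/L2 = -/DFG/- → run D
t=37: L0/L1/L2 = -/DFG/- → run D
t=38: L0/L1/L2 = -/DFG/- → run D
t=39: L0/L1/L2 = -/FG/- → run F
t=40: L0/L1/L2 = -/G/- → run G
t=41: (idle)
t=42: (idle)
t=43: (idle)
t=44: (idle)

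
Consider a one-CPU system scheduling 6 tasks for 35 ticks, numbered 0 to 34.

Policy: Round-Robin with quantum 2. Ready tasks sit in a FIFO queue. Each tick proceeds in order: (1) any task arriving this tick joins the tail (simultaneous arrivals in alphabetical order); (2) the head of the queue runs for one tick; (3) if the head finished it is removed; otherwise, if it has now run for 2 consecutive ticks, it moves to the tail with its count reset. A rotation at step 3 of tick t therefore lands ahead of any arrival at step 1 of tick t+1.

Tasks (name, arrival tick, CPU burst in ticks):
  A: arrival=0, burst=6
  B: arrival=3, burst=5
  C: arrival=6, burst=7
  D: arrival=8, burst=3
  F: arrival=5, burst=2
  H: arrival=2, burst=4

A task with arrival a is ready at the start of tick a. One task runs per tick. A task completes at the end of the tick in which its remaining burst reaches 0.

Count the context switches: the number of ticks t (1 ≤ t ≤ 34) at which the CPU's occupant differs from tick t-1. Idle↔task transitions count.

t=0: queue=[A] q_used=0 → run A
t=1: queue=[A] q_used=1 → run A
t=2: queue=[A,H] q_used=0 → run A
t=3: queue=[A,H,B] q_used=1 → run A
t=4: queue=[H,B,A] q_used=0 → run H
t=5: queue=[H,B,A,F] q_used=1 → run H
t=6: queue=[B,A,F,H,C] q_used=0 → run B
t=7: queue=[B,A,F,H,C] q_used=1 → run B
t=8: queue=[A,F,H,C,B,D] q_used=0 → run A
t=9: queue=[A,F,H,C,B,D] q_used=1 → run A
t=10: queue=[F,H,C,B,D] q_used=0 → run F
t=11: queue=[F,H,C,B,D] q_used=1 → run F
t=12: queue=[H,C,B,D] q_used=0 → run H
t=13: queue=[H,C,B,D] q_used=1 → run H
t=14: queue=[C,B,D] q_used=0 → run C
t=15: queue=[C,B,D] q_used=1 → run C
t=16: queue=[B,D,C] q_used=0 → run B
t=17: queue=[B,D,C] q_used=1 → run B
t=18: queue=[D,C,B] q_used=0 → run D
t=19: queue=[D,C,B] q_used=1 → run D
t=20: queue=[C,B,D] q_used=0 → run C
t=21: queue=[C,B,D] q_used=1 → run C
t=22: queue=[B,D,C] q_used=0 → run B
t=23: queue=[D,C] q_used=0 → run D
t=24: queue=[C] q_used=0 → run C
t=25: queue=[C] q_used=1 → run C
t=26: queue=[C] q_used=0 → run C
t=27: (idle)
t=28: (idle)
t=29: (idle)
t=30: (idle)
t=31: (idle)
t=32: (idle)
t=33: (idle)
t=34: (idle)

context switches = 13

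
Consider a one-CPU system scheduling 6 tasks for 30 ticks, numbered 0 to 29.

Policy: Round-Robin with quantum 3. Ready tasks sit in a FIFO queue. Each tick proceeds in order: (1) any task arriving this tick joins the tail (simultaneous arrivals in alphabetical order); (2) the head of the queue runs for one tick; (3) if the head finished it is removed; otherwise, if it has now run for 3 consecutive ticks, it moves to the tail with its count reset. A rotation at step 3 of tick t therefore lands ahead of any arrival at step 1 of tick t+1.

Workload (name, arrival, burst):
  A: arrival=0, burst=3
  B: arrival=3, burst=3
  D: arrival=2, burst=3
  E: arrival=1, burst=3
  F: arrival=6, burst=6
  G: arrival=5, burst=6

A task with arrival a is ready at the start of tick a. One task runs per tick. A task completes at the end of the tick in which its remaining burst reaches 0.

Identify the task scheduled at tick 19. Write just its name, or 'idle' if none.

t=0: queue=[A] q_used=0 → run A
t=1: queue=[A,E] q_used=1 → run A
t=2: queue=[A,E,D] q_used=2 → run A
t=3: queue=[E,D,B] q_used=0 → run E
t=4: queue=[E,D,B] q_used=1 → run E
t=5: queue=[E,D,B,G] q_used=2 → run E
t=6: queue=[D,B,G,F] q_used=0 → run D
t=7: queue=[D,B,G,F] q_used=1 → run D
t=8: queue=[D,B,G,F] q_used=2 → run D
t=9: queue=[B,G,F] q_used=0 → run B
t=10: queue=[B,G,F] q_used=1 → run B
t=11: queue=[B,G,F] q_used=2 → run B
t=12: queue=[G,F] q_used=0 → run G
t=13: queue=[G,F] q_used=1 → run G
t=14: queue=[G,F] q_used=2 → run G
t=15: queue=[F,G] q_used=0 → run F
t=16: queue=[F,G] q_used=1 → run F
t=17: queue=[F,G] q_used=2 → run F
t=18: queue=[G,F] q_used=0 → run G
t=19: queue=[G,F] q_used=1 → run G
t=20: queue=[G,F] q_used=2 → run G
t=21: queue=[F] q_used=0 → run F
t=22: queue=[F] q_used=1 → run F
t=23: queue=[F] q_used=2 → run F
t=24: (idle)
t=25: (idle)
t=26: (idle)
t=27: (idle)
t=28: (idle)
t=29: (idle)

running at tick 19 = G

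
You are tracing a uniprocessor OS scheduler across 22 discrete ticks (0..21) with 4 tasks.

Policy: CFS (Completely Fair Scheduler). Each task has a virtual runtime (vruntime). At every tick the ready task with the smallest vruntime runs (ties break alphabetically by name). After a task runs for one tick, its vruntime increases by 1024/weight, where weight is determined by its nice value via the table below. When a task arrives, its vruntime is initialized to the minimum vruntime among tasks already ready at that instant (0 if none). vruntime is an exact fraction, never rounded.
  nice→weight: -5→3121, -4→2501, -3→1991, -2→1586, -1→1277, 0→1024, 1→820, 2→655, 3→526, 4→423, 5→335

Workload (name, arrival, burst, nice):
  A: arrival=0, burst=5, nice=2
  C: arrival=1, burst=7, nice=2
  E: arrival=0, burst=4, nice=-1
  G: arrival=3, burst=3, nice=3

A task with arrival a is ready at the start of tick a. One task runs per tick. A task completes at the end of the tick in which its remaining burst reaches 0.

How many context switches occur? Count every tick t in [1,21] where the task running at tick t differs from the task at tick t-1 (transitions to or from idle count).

t=0: vr[A=0 E=0] → run A
t=1: vr[A=1024/655 C=0 E=0] → run C
t=2: vr[A=1024/655 C=1024/655 E=0] → run E
t=3: vr[A=1024/655 C=1024/655 E=1024/1277 G=1024/1277] → run E
t=4: vr[A=1024/655 C=1024/655 E=2048/1277 G=1024/1277] → run G
t=5: vr[A=1024/655 C=1024/655 E=2048/1277 G=923136/335851] → run A
t=6: vr[A=2048/655 C=1024/655 E=2048/1277 G=923136/335851] → run C
t=7: vr[A=2048/655 C=2048/655 E=2048/1277 G=923136/335851] → run E
t=8: vr[A=2048/655 C=2048/655 E=3072/1277 G=923136/335851] → run E
t=9: vr[A=2048/655 C=2048/655 G=923136/335851] → run G
t=10: vr[A=2048/655 C=2048/655 G=1576960/335851] → run A
t=11: vr[A=3072/655 C=2048/655 G=1576960/335851] → run C
t=12: vr[A=3072/655 C=3072/655 G=1576960/335851] → run A
t=13: vr[A=4096/655 C=3072/655 G=1576960/335851] → run C
t=14: vr[A=4096/655 C=4096/655 G=1576960/335851] → run G
t=15: vr[A=4096/655 C=4096/655] → run A
t=16: vr[C=4096/655] → run C
t=17: vr[C=1024/131] → run C
t=18: vr[C=6144/655] → run C
t=19: (idle)
t=20: (idle)
t=21: (idle)

context switches = 15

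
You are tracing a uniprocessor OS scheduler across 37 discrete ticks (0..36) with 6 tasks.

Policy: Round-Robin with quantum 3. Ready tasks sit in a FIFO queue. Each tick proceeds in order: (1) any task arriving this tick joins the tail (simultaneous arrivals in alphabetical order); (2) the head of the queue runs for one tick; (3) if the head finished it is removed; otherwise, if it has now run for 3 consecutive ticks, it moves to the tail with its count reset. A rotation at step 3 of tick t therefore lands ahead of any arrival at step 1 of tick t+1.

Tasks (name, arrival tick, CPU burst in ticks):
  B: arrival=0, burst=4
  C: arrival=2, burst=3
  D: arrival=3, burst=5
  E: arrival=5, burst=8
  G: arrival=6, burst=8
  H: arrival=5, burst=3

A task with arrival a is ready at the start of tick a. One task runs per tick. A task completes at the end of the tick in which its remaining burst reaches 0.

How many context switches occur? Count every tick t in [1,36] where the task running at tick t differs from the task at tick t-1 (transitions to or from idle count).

context switches = 12

t=0: queue=[B] q_used=0 → run B
t=1: queue=[B] q_used=1 → run B
t=2: queue=[B,C] q_used=2 → run B
t=3: queue=[C,B,D] q_used=0 → run C
t=4: queue=[C,B,D] q_used=1 → run C
t=5: queue=[C,B,D,E,H] q_used=2 → run C
t=6: queue=[B,D,E,H,G] q_used=0 → run B
t=7: queue=[D,E,H,G] q_used=0 → run D
t=8: queue=[D,E,H,G] q_used=1 → run D
t=9: queue=[D,E,H,G] q_used=2 → run D
t=10: queue=[E,H,G,D] q_used=0 → run E
t=11: queue=[E,H,G,D] q_used=1 → run E
t=12: queue=[E,H,G,D] q_used=2 → run E
t=13: queue=[H,G,D,E] q_used=0 → run H
t=14: queue=[H,G,D,E] q_used=1 → run H
t=15: queue=[H,G,D,E] q_used=2 → run H
t=16: queue=[G,D,E] q_used=0 → run G
t=17: queue=[G,D,E] q_used=1 → run G
t=18: queue=[G,D,E] q_used=2 → run G
t=19: queue=[D,E,G] q_used=0 → run D
t=20: queue=[D,E,G] q_used=1 → run D
t=21: queue=[E,G] q_used=0 → run E
t=22: queue=[E,G] q_used=1 → run E
t=23: queue=[E,G] q_used=2 → run E
t=24: queue=[G,E] q_used=0 → run G
t=25: queue=[G,E] q_used=1 → run G
t=26: queue=[G,E] q_used=2 → run G
t=27: queue=[E,G] q_used=0 → run E
t=28: queue=[E,G] q_used=1 → run E
t=29: queue=[G] q_used=0 → run G
t=30: queue=[G] q_used=1 → run G
t=31: (idle)
t=32: (idle)
t=33: (idle)
t=34: (idle)
t=35: (idle)
t=36: (idle)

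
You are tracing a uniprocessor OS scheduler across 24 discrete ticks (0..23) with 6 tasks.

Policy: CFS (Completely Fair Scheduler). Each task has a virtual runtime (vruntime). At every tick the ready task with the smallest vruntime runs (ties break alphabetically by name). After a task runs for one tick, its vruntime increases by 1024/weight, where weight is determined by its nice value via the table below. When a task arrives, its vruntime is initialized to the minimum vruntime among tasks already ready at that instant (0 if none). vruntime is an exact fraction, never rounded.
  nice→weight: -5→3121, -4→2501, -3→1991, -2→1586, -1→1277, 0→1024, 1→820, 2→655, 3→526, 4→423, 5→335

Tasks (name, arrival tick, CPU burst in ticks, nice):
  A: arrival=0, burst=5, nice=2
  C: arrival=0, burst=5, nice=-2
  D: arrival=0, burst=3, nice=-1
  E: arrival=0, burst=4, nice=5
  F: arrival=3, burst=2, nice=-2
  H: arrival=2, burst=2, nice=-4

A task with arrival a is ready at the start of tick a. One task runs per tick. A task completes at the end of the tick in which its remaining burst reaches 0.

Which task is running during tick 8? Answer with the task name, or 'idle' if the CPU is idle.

t=0: vr[A=0 C=0 D=0 E=0] → run A
t=1: vr[A=1024/655 C=0 D=0 E=0] → run C
t=2: vr[A=1024/655 C=512/793 D=0 E=0 H=0] → run D
t=3: vr[A=1024/655 C=512/793 D=1024/1277 E=0 F=0 H=0] → run E
t=4: vr[A=1024/655 C=512/793 D=1024/1277 E=1024/335 F=0 H=0] → run F
t=5: vr[A=1024/655 C=512/793 D=1024/1277 E=1024/335 F=512/793 H=0] → run H
t=6: vr[A=1024/655 C=512/793 D=1024/1277 E=1024/335 F=512/793 H=1024/2501] → run H
t=7: vr[A=1024/655 C=512/793 D=1024/1277 E=1024/335 F=512/793] → run C
t=8: vr[A=1024/655 C=1024/793 D=1024/1277 E=1024/335 F=512/793] → run F
t=9: vr[A=1024/655 C=1024/793 D=1024/1277 E=1024/335] → run D
t=10: vr[A=1024/655 C=1024/793 D=2048/1277 E=1024/335] → run C
t=11: vr[A=1024/655 C=1536/793 D=2048/1277 E=1024/335] → run A
t=12: vr[A=2048/655 C=1536/793 D=2048/1277 E=1024/335] → run D
t=13: vr[A=2048/655 C=1536/793 E=1024/335] → run C
t=14: vr[A=2048/655 C=2048/793 E=1024/335] → run C
t=15: vr[A=2048/655 E=1024/335] → run E
t=16: vr[A=2048/655 E=2048/335] → run A
t=17: vr[A=3072/655 E=2048/335] → run A
t=18: vr[A=4096/655 E=2048/335] → run E
t=19: vr[A=4096/655 E=3072/335] → run A
t=20: vr[E=3072/335] → run E
t=21: (idle)
t=22: (idle)
t=23: (idle)

running at tick 8 = F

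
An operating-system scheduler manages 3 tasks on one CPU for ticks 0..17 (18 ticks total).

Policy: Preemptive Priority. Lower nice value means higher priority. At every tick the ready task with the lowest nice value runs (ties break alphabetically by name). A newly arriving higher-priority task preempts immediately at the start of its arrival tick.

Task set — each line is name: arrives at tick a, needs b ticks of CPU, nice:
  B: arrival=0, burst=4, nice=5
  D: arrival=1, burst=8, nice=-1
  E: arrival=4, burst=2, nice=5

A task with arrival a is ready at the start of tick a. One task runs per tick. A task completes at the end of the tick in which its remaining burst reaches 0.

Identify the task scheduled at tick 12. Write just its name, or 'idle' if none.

running at tick 12 = E

t=0: ready={B} → run B
t=1: ready={B,D} → run D
t=2: ready={B,D} → run D
t=3: ready={B,D} → run D
t=4: ready={B,D,E} → run D
t=5: ready={B,D,E} → run D
t=6: ready={B,D,E} → run D
t=7: ready={B,D,E} → run D
t=8: ready={B,D,E} → run D
t=9: ready={B,E} → run B
t=10: ready={B,E} → run B
t=11: ready={B,E} → run B
t=12: ready={E} → run E
t=13: ready={E} → run E
t=14: (idle)
t=15: (idle)
t=16: (idle)
t=17: (idle)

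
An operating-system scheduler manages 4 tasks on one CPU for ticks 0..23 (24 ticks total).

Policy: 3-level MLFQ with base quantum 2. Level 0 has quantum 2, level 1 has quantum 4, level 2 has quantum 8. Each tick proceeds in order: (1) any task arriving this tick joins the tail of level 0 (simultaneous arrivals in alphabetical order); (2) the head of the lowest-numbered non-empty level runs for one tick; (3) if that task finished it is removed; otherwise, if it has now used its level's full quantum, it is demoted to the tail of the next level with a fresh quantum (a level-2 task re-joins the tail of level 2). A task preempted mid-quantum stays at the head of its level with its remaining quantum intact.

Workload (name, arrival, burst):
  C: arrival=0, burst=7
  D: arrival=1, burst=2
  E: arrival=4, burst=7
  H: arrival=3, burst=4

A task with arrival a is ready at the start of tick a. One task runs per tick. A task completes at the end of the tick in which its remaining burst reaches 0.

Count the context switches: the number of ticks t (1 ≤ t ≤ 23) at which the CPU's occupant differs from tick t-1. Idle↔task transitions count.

t=0: L0/L1/L2 = C/-/- → run C
t=1: L0/L1/L2 = CD/-/- → run C
t=2: L0/L1/L2 = D/C/- → run D
t=3: L0/L1/L2 = DH/C/- → run D
t=4: L0/L1/L2 = HE/C/- → run H
t=5: L0/L1/L2 = HE/C/- → run H
t=6: L0/L1/L2 = E/CH/- → run E
t=7: L0/L1/L2 = E/CH/- → run E
t=8: L0/L1/L2 = -/CHE/- → run C
t=9: L0/L1/L2 = -/CHE/- → run C
t=10: L0/L1/L2 = -/CHE/- → run C
t=11: L0/L1/L2 = -/CHE/- → run C
t=12: L0/L1/L2 = -/HE/C → run H
t=13: L0/L1/L2 = -/HE/C → run H
t=14: L0/L1/L2 = -/E/C → run E
t=15: L0/L1/L2 = -/E/C → run E
t=16: L0/L1/L2 = -/E/C → run E
t=17: L0/L1/L2 = -/E/C → run E
t=18: L0/L1/L2 = -/-/CE → run C
t=19: L0/L1/L2 = -/-/E → run E
t=20: (idle)
t=21: (idle)
t=22: (idle)
t=23: (idle)

context switches = 9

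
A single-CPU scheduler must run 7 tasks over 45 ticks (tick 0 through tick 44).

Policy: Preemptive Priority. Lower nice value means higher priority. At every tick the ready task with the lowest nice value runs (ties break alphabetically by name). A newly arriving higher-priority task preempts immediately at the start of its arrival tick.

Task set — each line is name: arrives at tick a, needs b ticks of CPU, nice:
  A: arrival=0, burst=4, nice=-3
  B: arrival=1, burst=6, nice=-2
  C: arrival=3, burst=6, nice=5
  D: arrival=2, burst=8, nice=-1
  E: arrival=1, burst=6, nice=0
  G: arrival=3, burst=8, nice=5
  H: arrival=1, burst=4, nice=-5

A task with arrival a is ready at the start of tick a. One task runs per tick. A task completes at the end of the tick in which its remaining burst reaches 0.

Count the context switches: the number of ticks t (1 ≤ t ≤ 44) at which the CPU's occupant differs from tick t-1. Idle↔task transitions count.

context switches = 8

t=0: ready={A} → run A
t=1: ready={A,B,E,H} → run H
t=2: ready={A,B,D,E,H} → run H
t=3: ready={A,B,C,D,E,G,H} → run H
t=4: ready={A,B,C,D,E,G,H} → run H
t=5: ready={A,B,C,D,E,G} → run A
t=6: ready={A,B,C,D,E,G} → run A
t=7: ready={A,B,C,D,E,G} → run A
t=8: ready={B,C,D,E,G} → run B
t=9: ready={B,C,D,E,G} → run B
t=10: ready={B,C,D,E,G} → run B
t=11: ready={B,C,D,E,G} → run B
t=12: ready={B,C,D,E,G} → run B
t=13: ready={B,C,D,E,G} → run B
t=14: ready={C,D,E,G} → run D
t=15: ready={C,D,E,G} → run D
t=16: ready={C,D,E,G} → run D
t=17: ready={C,D,E,G} → run D
t=18: ready={C,D,E,G} → run D
t=19: ready={C,D,E,G} → run D
t=20: ready={C,D,E,G} → run D
t=21: ready={C,D,E,G} → run D
t=22: ready={C,E,G} → run E
t=23: ready={C,E,G} → run E
t=24: ready={C,E,G} → run E
t=25: ready={C,E,G} → run E
t=26: ready={C,E,G} → run E
t=27: ready={C,E,G} → run E
t=28: ready={C,G} → run C
t=29: ready={C,G} → run C
t=30: ready={C,G} → run C
t=31: ready={C,G} → run C
t=32: ready={C,G} → run C
t=33: ready={C,G} → run C
t=34: ready={G} → run G
t=35: ready={G} → run G
t=36: ready={G} → run G
t=37: ready={G} → run G
t=38: ready={G} → run G
t=39: ready={G} → run G
t=40: ready={G} → run G
t=41: ready={G} → run G
t=42: (idle)
t=43: (idle)
t=44: (idle)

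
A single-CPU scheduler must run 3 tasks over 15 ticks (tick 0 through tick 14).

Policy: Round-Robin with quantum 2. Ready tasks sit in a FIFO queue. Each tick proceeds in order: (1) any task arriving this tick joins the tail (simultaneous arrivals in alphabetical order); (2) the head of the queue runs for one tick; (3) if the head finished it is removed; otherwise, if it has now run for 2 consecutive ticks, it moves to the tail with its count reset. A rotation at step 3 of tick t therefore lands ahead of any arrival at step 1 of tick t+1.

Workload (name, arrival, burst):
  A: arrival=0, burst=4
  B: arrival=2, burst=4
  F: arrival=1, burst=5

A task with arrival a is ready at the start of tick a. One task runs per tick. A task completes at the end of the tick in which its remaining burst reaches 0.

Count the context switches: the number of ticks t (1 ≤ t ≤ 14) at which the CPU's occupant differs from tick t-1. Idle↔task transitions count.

context switches = 7

t=0: queue=[A] q_used=0 → run A
t=1: queue=[A,F] q_used=1 → run A
t=2: queue=[F,A,B] q_used=0 → run F
t=3: queue=[F,A,B] q_used=1 → run F
t=4: queue=[A,B,F] q_used=0 → run A
t=5: queue=[A,B,F] q_used=1 → run A
t=6: queue=[B,F] q_used=0 → run B
t=7: queue=[B,F] q_used=1 → run B
t=8: queue=[F,B] q_used=0 → run F
t=9: queue=[F,B] q_used=1 → run F
t=10: queue=[B,F] q_used=0 → run B
t=11: queue=[B,F] q_used=1 → run B
t=12: queue=[F] q_used=0 → run F
t=13: (idle)
t=14: (idle)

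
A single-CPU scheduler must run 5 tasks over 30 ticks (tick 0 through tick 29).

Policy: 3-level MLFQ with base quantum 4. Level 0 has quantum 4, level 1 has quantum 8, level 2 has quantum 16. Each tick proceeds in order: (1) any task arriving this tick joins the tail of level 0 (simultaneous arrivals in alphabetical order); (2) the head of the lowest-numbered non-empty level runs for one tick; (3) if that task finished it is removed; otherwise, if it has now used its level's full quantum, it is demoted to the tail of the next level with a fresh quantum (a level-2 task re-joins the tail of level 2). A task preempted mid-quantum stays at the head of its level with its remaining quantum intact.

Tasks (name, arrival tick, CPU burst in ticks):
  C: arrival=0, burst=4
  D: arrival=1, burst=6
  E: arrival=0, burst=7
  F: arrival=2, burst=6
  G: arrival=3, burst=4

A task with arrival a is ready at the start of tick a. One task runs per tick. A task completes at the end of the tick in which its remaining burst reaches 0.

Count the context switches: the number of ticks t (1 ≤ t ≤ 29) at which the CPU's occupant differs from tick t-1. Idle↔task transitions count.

t=0: L0/L1/L2 = CE/-/- → run C
t=1: L0/L1/L2 = CED/-/- → run C
t=2: L0/L1/L2 = CEDF/-/- → run C
t=3: L0/L1/L2 = CEDFG/-/- → run C
t=4: L0/L1/L2 = EDFG/-/- → run E
t=5: L0/L1/L2 = EDFG/-/- → run E
t=6: L0/L1/L2 = EDFG/-/- → run E
t=7: L0/L1/L2 = EDFG/-/- → run E
t=8: L0/L1/L2 = DFG/E/- → run D
t=9: L0/L1/L2 = DFG/E/- → run D
t=10: L0/L1/L2 = DFG/E/- → run D
t=11: L0/L1/L2 = DFG/E/- → run D
t=12: L0/L1/L2 = FG/ED/- → run F
t=13: L0/L1/L2 = FG/ED/- → run F
t=14: L0/L1/L2 = FG/ED/- → run F
t=15: L0/L1/L2 = FG/ED/- → run F
t=16: L0/L1/L2 = G/EDF/- → run G
t=17: L0/L1/L2 = G/EDF/- → run G
t=18: L0/L1/L2 = G/EDF/- → run G
t=19: L0/L1/L2 = G/EDF/- → run G
t=20: L0/L1/L2 = -/EDF/- → run E
t=21: L0/L1/L2 = -/EDF/- → run E
t=22: L0/L1/L2 = -/EDF/- → run E
t=23: L0/L1/L2 = -/DF/- → run D
t=24: L0/L1/L2 = -/DF/- → run D
t=25: L0/L1/L2 = -/F/- → run F
t=26: L0/L1/L2 = -/F/- → run F
t=27: (idle)
t=28: (idle)
t=29: (idle)

context switches = 8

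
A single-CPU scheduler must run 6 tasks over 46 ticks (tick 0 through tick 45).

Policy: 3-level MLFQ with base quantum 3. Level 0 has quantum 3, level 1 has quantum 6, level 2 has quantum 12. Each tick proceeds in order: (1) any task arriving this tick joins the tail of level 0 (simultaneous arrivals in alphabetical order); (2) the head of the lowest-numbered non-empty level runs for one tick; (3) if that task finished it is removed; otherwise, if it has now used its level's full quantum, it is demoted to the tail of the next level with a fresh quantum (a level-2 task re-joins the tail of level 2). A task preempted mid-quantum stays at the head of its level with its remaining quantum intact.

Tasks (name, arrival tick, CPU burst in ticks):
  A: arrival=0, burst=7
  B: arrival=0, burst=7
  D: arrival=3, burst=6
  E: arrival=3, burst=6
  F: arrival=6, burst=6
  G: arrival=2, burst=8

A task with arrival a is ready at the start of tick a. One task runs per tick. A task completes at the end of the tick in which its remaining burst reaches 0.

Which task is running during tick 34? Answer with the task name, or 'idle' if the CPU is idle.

t=0: L0/L1/L2 = AB/-/- → run A
t=1: L0/L1/L2 = AB/-/- → run A
t=2: L0/L1/L2 = ABG/-/- → run A
t=3: L0/L1/L2 = BGDE/A/- → run B
t=4: L0/L1/L2 = BGDE/A/- → run B
t=5: L0/L1/L2 = BGDE/A/- → run B
t=6: L0/L1/L2 = GDEF/AB/- → run G
t=7: L0/L1/L2 = GDEF/AB/- → run G
t=8: L0/L1/L2 = GDEF/AB/- → run G
t=9: L0/L1/L2 = DEF/ABG/- → run D
t=10: L0/L1/L2 = DEF/ABG/- → run D
t=11: L0/L1/L2 = DEF/ABG/- → run D
t=12: L0/L1/L2 = EF/ABGD/- → run E
t=13: L0/L1/L2 = EF/ABGD/- → run E
t=14: L0/L1/L2 = EF/ABGD/- → run E
t=15: L0/L1/L2 = F/ABGDE/- → run F
t=16: L0/L1/L2 = F/ABGDE/- → run F
t=17: L0/L1/L2 = F/ABGDE/- → run F
t=18: L0/L1/L2 = -/ABGDEF/- → run A
t=19: L0/L1/L2 = -/ABGDEF/- → run A
t=20: L0/L1/L2 = -/ABGDEF/- → run A
t=21: L0/L1/L2 = -/ABGDEF/- → run A
t=22: L0/L1/L2 = -/BGDEF/- → run B
t=23: L0/L1/L2 = -/BGDEF/- → run B
t=24: L0/L1/L2 = -/BGDEF/- → run B
t=25: L0/L1/L2 = -/BGDEF/- → run B
t=26: L0/L1/L2 = -/GDEF/- → run G
t=27: L0/L1/L2 = -/GDEF/- → run G
t=28: L0/L1/L2 = -/GDEF/- → run G
t=29: L0/L1/L2 = -/GDEF/- → run G
t=30: L0/L1/L2 = -/GDEF/- → run G
t=31: L0/L1/L2 = -/DEF/- → run D
t=32: L0/L1/L2 = -/DEF/- → run D
t=33: L0/L1/L2 = -/DEF/- → run D
t=34: L0/L1/L2 = -/EF/- → run E
t=35: L0/L1/L2 = -/EF/- → run E
t=36: L0/L1/L2 = -/EF/- → run E
t=37: L0/L1/L2 = -/F/- → run F
t=38: L0/L1/L2 = -/F/- → run F
t=39: L0/L1/L2 = -/F/- → run F
t=40: (idle)
t=41: (idle)
t=42: (idle)
t=43: (idle)
t=44: (idle)
t=45: (idle)

running at tick 34 = E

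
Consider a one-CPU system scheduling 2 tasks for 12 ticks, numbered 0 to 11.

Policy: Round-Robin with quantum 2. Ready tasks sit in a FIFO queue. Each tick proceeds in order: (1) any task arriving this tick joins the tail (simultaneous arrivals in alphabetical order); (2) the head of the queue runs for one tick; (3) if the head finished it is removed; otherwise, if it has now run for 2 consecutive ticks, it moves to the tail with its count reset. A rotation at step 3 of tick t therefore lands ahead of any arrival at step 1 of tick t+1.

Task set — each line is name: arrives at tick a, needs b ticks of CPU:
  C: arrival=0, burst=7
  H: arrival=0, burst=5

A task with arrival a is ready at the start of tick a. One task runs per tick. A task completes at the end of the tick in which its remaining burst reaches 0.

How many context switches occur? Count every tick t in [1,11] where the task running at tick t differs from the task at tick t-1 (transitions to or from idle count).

t=0: queue=[C,H] q_used=0 → run C
t=1: queue=[C,H] q_used=1 → run C
t=2: queue=[H,C] q_used=0 → run H
t=3: queue=[H,C] q_used=1 → run H
t=4: queue=[C,H] q_used=0 → run C
t=5: queue=[C,H] q_used=1 → run C
t=6: queue=[H,C] q_used=0 → run H
t=7: queue=[H,C] q_used=1 → run H
t=8: queue=[C,H] q_used=0 → run C
t=9: queue=[C,H] q_used=1 → run C
t=10: queue=[H,C] q_used=0 → run H
t=11: queue=[C] q_used=0 → run C

context switches = 6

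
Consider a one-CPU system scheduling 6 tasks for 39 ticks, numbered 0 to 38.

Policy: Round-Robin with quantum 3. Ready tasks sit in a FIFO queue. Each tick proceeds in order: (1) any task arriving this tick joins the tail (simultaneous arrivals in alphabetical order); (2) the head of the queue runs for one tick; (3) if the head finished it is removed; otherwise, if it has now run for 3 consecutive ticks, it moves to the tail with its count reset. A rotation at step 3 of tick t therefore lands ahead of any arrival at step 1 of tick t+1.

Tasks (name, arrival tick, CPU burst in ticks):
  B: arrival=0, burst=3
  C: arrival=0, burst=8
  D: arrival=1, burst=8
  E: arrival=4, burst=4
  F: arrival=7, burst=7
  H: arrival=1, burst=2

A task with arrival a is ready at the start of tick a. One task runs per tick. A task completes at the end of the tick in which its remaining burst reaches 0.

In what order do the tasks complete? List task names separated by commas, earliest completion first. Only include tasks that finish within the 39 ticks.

t=0: queue=[B,C] q_used=0 → run B
t=1: queue=[B,C,D,H] q_used=1 → run B
t=2: queue=[B,C,D,H] q_used=2 → run B
t=3: queue=[C,D,H] q_used=0 → run C
t=4: queue=[C,D,H,E] q_used=1 → run C
t=5: queue=[C,D,H,E] q_used=2 → run C
t=6: queue=[D,H,E,C] q_used=0 → run D
t=7: queue=[D,H,E,C,F] q_used=1 → run D
t=8: queue=[D,H,E,C,F] q_used=2 → run D
t=9: queue=[H,E,C,F,D] q_used=0 → run H
t=10: queue=[H,E,C,F,D] q_used=1 → run H
t=11: queue=[E,C,F,D] q_used=0 → run E
t=12: queue=[E,C,F,D] q_used=1 → run E
t=13: queue=[E,C,F,D] q_used=2 → run E
t=14: queue=[C,F,D,E] q_used=0 → run C
t=15: queue=[C,F,D,E] q_used=1 → run C
t=16: queue=[C,F,D,E] q_used=2 → run C
t=17: queue=[F,D,E,C] q_used=0 → run F
t=18: queue=[F,D,E,C] q_used=1 → run F
t=19: queue=[F,D,E,C] q_used=2 → run F
t=20: queue=[D,E,C,F] q_used=0 → run D
t=21: queue=[D,E,C,F] q_used=1 → run D
t=22: queue=[D,E,C,F] q_used=2 → run D
t=23: queue=[E,C,F,D] q_used=0 → run E
t=24: queue=[C,F,D] q_used=0 → run C
t=25: queue=[C,F,D] q_used=1 → run C
t=26: queue=[F,D] q_used=0 → run F
t=27: queue=[F,D] q_used=1 → run F
t=28: queue=[F,D] q_used=2 → run F
t=29: queue=[D,F] q_used=0 → run D
t=30: queue=[D,F] q_used=1 → run D
t=31: queue=[F] q_used=0 → run F
t=32: (idle)
t=33: (idle)
t=34: (idle)
t=35: (idle)
t=36: (idle)
t=37: (idle)
t=38: (idle)

completion order = B, H, E, C, D, F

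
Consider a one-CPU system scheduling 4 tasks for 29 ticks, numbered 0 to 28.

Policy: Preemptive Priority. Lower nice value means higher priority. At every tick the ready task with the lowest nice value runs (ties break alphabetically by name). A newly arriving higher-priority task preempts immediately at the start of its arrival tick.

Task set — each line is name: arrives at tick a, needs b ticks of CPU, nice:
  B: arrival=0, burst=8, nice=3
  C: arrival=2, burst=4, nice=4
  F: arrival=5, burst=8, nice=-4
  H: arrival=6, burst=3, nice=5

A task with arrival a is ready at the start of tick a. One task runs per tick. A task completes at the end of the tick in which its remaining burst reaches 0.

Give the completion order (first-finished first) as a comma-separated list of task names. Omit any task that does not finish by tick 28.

t=0: ready={B} → run B
t=1: ready={B} → run B
t=2: ready={B,C} → run B
t=3: ready={B,C} → run B
t=4: ready={B,C} → run B
t=5: ready={B,C,F} → run F
t=6: ready={B,C,F,H} → run F
t=7: ready={B,C,F,H} → run F
t=8: ready={B,C,F,H} → run F
t=9: ready={B,C,F,H} → run F
t=10: ready={B,C,F,H} → run F
t=11: ready={B,C,F,H} → run F
t=12: ready={B,C,F,H} → run F
t=13: ready={B,C,H} → run B
t=14: ready={B,C,H} → run B
t=15: ready={B,C,H} → run B
t=16: ready={C,H} → run C
t=17: ready={C,H} → run C
t=18: ready={C,H} → run C
t=19: ready={C,H} → run C
t=20: ready={H} → run H
t=21: ready={H} → run H
t=22: ready={H} → run H
t=23: (idle)
t=24: (idle)
t=25: (idle)
t=26: (idle)
t=27: (idle)
t=28: (idle)

completion order = F, B, C, H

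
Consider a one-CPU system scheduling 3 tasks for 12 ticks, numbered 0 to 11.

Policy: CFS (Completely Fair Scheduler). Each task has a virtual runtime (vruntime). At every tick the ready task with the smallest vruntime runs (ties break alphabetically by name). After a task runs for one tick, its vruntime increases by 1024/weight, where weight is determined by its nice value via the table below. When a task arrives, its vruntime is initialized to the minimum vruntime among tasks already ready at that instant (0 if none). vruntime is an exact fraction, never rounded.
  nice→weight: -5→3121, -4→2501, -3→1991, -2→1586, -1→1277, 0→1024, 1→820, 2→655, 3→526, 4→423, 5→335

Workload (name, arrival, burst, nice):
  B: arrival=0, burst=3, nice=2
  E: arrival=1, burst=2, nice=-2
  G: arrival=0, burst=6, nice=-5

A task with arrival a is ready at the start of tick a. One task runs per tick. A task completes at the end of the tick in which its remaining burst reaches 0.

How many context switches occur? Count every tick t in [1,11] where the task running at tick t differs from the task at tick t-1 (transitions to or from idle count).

t=0: vr[B=0 G=0] → run B
t=1: vr[B=1024/655 E=0 G=0] → run E
t=2: vr[B=1024/655 E=512/793 G=0] → run G
t=3: vr[B=1024/655 E=512/793 G=1024/3121] → run G
t=4: vr[B=1024/655 E=512/793 G=2048/3121] → run E
t=5: vr[B=1024/655 G=2048/3121] → run G
t=6: vr[B=1024/655 G=3072/3121] → run G
t=7: vr[B=1024/655 G=4096/3121] → run G
t=8: vr[B=1024/655 G=5120/3121] → run B
t=9: vr[B=2048/655 G=5120/3121] → run G
t=10: vr[B=2048/655] → run B
t=11: (idle)

context switches = 8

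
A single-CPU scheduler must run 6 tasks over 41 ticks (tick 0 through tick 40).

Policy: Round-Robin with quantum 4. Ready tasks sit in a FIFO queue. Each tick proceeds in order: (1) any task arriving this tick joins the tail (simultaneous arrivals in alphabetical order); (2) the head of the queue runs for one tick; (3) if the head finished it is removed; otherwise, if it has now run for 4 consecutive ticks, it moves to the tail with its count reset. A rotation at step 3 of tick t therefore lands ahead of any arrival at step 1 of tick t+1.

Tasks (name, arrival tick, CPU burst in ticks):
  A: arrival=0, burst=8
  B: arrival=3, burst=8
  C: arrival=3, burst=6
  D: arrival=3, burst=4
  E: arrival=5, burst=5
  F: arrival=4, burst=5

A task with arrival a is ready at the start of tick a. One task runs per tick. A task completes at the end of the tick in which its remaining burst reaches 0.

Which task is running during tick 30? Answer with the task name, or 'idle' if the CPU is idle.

running at tick 30 = B

t=0: queue=[A] q_used=0 → run A
t=1: queue=[A] q_used=1 → run A
t=2: queue=[A] q_used=2 → run A
t=3: queue=[A,B,C,D] q_used=3 → run A
t=4: queue=[B,C,D,A,F] q_used=0 → run B
t=5: queue=[B,C,D,A,F,E] q_used=1 → run B
t=6: queue=[B,C,D,A,F,E] q_used=2 → run B
t=7: queue=[B,C,D,A,F,E] q_used=3 → run B
t=8: queue=[C,D,A,F,E,B] q_used=0 → run C
t=9: queue=[C,D,A,F,E,B] q_used=1 → run C
t=10: queue=[C,D,A,F,E,B] q_used=2 → run C
t=11: queue=[C,D,A,F,E,B] q_used=3 → run C
t=12: queue=[D,A,F,E,B,C] q_used=0 → run D
t=13: queue=[D,A,F,E,B,C] q_used=1 → run D
t=14: queue=[D,A,F,E,B,C] q_used=2 → run D
t=15: queue=[D,A,F,E,B,C] q_used=3 → run D
t=16: queue=[A,F,E,B,C] q_used=0 → run A
t=17: queue=[A,F,E,B,C] q_used=1 → run A
t=18: queue=[A,F,E,B,C] q_used=2 → run A
t=19: queue=[A,F,E,B,C] q_used=3 → run A
t=20: queue=[F,E,B,C] q_used=0 → run F
t=21: queue=[F,E,B,C] q_used=1 → run F
t=22: queue=[F,E,B,C] q_used=2 → run F
t=23: queue=[F,E,B,C] q_used=3 → run F
t=24: queue=[E,B,C,F] q_used=0 → run E
t=25: queue=[E,B,C,F] q_used=1 → run E
t=26: queue=[E,B,C,F] q_used=2 → run E
t=27: queue=[E,B,C,F] q_used=3 → run E
t=28: queue=[B,C,F,E] q_used=0 → run B
t=29: queue=[B,C,F,E] q_used=1 → run B
t=30: queue=[B,C,F,E] q_used=2 → run B
t=31: queue=[B,C,F,E] q_used=3 → run B
t=32: queue=[C,F,E] q_used=0 → run C
t=33: queue=[C,F,E] q_used=1 → run C
t=34: queue=[F,E] q_used=0 → run F
t=35: queue=[E] q_used=0 → run E
t=36: (idle)
t=37: (idle)
t=38: (idle)
t=39: (idle)
t=40: (idle)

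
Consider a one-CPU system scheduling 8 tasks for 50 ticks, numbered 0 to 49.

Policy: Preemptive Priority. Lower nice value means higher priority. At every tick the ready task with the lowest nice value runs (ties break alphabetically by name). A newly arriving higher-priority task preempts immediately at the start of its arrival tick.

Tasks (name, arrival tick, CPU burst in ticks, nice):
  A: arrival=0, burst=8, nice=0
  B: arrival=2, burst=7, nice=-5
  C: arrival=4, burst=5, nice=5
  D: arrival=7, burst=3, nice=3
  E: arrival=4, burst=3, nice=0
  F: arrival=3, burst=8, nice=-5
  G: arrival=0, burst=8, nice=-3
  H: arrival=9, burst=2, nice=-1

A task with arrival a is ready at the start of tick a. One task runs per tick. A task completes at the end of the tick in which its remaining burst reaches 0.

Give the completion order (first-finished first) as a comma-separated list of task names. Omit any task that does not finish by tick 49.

t=0: ready={A,G} → run G
t=1: ready={A,G} → run G
t=2: ready={A,B,G} → run B
t=3: ready={A,B,F,G} → run B
t=4: ready={A,B,C,E,F,G} → run B
t=5: ready={A,B,C,E,F,G} → run B
t=6: ready={A,B,C,E,F,G} → run B
t=7: ready={A,B,C,D,E,F,G} → run B
t=8: ready={A,B,C,D,E,F,G} → run B
t=9: ready={A,C,D,E,F,G,H} → run F
t=10: ready={A,C,D,E,F,G,H} → run F
t=11: ready={A,C,D,E,F,G,H} → run F
t=12: ready={A,C,D,E,F,G,H} → run F
t=13: ready={A,C,D,E,F,G,H} → run F
t=14: ready={A,C,D,E,F,G,H} → run F
t=15: ready={A,C,D,E,F,G,H} → run F
t=16: ready={A,C,D,E,F,G,H} → run F
t=17: ready={A,C,D,E,G,H} → run G
t=18: ready={A,C,D,E,G,H} → run G
t=19: ready={A,C,D,E,G,H} → run G
t=20: ready={A,C,D,E,G,H} → run G
t=21: ready={A,C,D,E,G,H} → run G
t=22: ready={A,C,D,E,G,H} → run G
t=23: ready={A,C,D,E,H} → run H
t=24: ready={A,C,D,E,H} → run H
t=25: ready={A,C,D,E} → run A
t=26: ready={A,C,D,E} → run A
t=27: ready={A,C,D,E} → run A
t=28: ready={A,C,D,E} → run A
t=29: ready={A,C,D,E} → run A
t=30: ready={A,C,D,E} → run A
t=31: ready={A,C,D,E} → run A
t=32: ready={A,C,D,E} → run A
t=33: ready={C,D,E} → run E
t=34: ready={C,D,E} → run E
t=35: ready={C,D,E} → run E
t=36: ready={C,D} → run D
t=37: ready={C,D} → run D
t=38: ready={C,D} → run D
t=39: ready={C} → run C
t=40: ready={C} → run C
t=41: ready={C} → run C
t=42: ready={C} → run C
t=43: ready={C} → run C
t=44: (idle)
t=45: (idle)
t=46: (idle)
t=47: (idle)
t=48: (idle)
t=49: (idle)

completion order = B, F, G, H, A, E, D, C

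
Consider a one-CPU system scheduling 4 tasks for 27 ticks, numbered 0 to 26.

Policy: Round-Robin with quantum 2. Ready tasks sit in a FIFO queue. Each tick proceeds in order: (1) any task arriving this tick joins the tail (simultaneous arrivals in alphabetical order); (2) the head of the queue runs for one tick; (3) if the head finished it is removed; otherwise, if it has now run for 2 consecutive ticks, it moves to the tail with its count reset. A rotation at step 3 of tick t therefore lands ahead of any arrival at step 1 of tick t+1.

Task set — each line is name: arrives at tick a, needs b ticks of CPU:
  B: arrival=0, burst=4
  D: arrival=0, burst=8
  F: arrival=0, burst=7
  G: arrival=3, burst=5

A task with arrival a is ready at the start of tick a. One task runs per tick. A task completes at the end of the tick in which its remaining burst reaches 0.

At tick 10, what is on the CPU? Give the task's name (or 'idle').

running at tick 10 = D

t=0: queue=[B,D,F] q_used=0 → run B
t=1: queue=[B,D,F] q_used=1 → run B
t=2: queue=[D,F,B] q_used=0 → run D
t=3: queue=[D,F,B,G] q_used=1 → run D
t=4: queue=[F,B,G,D] q_used=0 → run F
t=5: queue=[F,B,G,D] q_used=1 → run F
t=6: queue=[B,G,D,F] q_used=0 → run B
t=7: queue=[B,G,D,F] q_used=1 → run B
t=8: queue=[G,D,F] q_used=0 → run G
t=9: queue=[G,D,F] q_used=1 → run G
t=10: queue=[D,F,G] q_used=0 → run D
t=11: queue=[D,F,G] q_used=1 → run D
t=12: queue=[F,G,D] q_used=0 → run F
t=13: queue=[F,G,D] q_used=1 → run F
t=14: queue=[G,D,F] q_used=0 → run G
t=15: queue=[G,D,F] q_used=1 → run G
t=16: queue=[D,F,G] q_used=0 → run D
t=17: queue=[D,F,G] q_used=1 → run D
t=18: queue=[F,G,D] q_used=0 → run F
t=19: queue=[F,G,D] q_used=1 → run F
t=20: queue=[G,D,F] q_used=0 → run G
t=21: queue=[D,F] q_used=0 → run D
t=22: queue=[D,F] q_used=1 → run D
t=23: queue=[F] q_used=0 → run F
t=24: (idle)
t=25: (idle)
t=26: (idle)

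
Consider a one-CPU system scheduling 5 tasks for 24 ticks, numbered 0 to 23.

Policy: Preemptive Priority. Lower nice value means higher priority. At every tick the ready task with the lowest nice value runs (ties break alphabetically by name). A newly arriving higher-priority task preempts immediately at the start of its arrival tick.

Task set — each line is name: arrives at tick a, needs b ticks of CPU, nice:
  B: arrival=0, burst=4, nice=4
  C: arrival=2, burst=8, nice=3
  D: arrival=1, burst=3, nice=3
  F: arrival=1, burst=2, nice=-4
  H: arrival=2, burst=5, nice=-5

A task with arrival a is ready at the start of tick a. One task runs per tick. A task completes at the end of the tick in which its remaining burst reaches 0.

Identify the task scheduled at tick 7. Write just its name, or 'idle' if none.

t=0: ready={B} → run B
t=1: ready={B,D,F} → run F
t=2: ready={B,C,D,F,H} → run H
t=3: ready={B,C,D,F,H} → run H
t=4: ready={B,C,D,F,H} → run H
t=5: ready={B,C,D,F,H} → run H
t=6: ready={B,C,D,F,H} → run H
t=7: ready={B,C,D,F} → run F
t=8: ready={B,C,D} → run C
t=9: ready={B,C,D} → run C
t=10: ready={B,C,D} → run C
t=11: ready={B,C,D} → run C
t=12: ready={B,C,D} → run C
t=13: ready={B,C,D} → run C
t=14: ready={B,C,D} → run C
t=15: ready={B,C,D} → run C
t=16: ready={B,D} → run D
t=17: ready={B,D} → run D
t=18: ready={B,D} → run D
t=19: ready={B} → run B
t=20: ready={B} → run B
t=21: ready={B} → run B
t=22: (idle)
t=23: (idle)

running at tick 7 = F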